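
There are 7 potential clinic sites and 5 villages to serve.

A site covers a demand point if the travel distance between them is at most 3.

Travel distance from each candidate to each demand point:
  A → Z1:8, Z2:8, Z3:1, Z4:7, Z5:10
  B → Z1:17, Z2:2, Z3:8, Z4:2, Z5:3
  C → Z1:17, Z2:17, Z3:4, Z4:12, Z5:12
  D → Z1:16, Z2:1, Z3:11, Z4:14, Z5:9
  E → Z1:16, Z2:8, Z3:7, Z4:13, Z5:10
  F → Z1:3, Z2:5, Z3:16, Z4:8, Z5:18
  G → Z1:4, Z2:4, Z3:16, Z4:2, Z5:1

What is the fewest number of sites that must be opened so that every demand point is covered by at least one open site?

Coverage sets (demand points within 3 of each site):
  A: {Z3}
  B: {Z2, Z4, Z5}
  C: {}
  D: {Z2}
  E: {}
  F: {Z1}
  G: {Z4, Z5}
No 2 sites suffice: every size-2 union leaves at least one demand point uncovered.
But {A, B, F} covers everything, so the minimum is 3.

3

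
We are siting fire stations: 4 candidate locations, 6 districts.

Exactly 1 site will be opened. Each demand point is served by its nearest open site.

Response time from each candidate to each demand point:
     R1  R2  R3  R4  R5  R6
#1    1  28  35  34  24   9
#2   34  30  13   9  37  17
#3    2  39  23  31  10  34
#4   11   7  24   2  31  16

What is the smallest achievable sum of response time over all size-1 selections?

91

Open {#4}.
  R1→#4 11, R2→#4 7, R3→#4 24, R4→#4 2, R5→#4 31, R6→#4 16  ⇒ total 91.
Compare {#1}: total 131.
Compare {#3}: total 139.
No size-1 selection does better; minimum is 91.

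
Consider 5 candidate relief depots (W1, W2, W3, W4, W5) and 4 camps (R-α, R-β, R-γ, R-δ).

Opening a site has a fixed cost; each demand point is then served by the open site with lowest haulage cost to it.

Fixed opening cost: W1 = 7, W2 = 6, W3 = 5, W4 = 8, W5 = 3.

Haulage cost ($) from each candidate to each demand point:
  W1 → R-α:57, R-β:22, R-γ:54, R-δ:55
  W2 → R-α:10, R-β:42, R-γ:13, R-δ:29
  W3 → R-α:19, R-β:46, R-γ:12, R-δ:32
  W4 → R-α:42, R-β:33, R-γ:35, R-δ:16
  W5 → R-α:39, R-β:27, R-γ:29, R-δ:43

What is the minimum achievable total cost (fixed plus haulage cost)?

Open {W1, W2, W4}: assign each demand point to its cheapest open site.
  R-α→W2 10, R-β→W1 22, R-γ→W2 13, R-δ→W4 16
  haulage cost 61, fixed 21 → total 82.
Compare {W2, W4, W5}: haulage cost 66 + fixed 17 = 83.
Compare {W1, W2, W4, W5}: haulage cost 61 + fixed 24 = 85.
Compare {W2, W4}: haulage cost 72 + fixed 14 = 86.
All other subsets cost ≥ 83. Minimum total cost: 82.

82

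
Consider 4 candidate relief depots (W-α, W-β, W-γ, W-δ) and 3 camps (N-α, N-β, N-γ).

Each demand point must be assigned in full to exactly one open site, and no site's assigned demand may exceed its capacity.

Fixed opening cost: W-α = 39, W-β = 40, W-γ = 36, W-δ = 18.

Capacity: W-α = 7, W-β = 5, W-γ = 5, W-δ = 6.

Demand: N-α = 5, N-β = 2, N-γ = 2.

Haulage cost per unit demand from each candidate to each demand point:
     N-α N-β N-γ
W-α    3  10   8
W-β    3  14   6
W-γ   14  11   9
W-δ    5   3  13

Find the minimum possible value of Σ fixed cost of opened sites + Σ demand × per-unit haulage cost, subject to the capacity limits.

Open {W-α, W-δ}; cheapest assignment that respects the capacities:
  W-α (cap 7, load 7): N-α, N-γ — cost 5×3 + 2×8 = 31
  W-δ (cap 6, load 2): N-β — cost 2×3 = 6
  Shipping 37, fixed 57 → total 94.
  Any other capacity-feasible assignment to {W-α, W-δ} ships for at least 37.
Compare {W-β, W-δ}: its best feasible assignment gives total 105.
Compare {W-γ, W-δ}: its best feasible assignment gives total 119.
Every other set of open sites that can feasibly serve all demand totals ≥ 105 even under its best assignment. Minimum: 94.

94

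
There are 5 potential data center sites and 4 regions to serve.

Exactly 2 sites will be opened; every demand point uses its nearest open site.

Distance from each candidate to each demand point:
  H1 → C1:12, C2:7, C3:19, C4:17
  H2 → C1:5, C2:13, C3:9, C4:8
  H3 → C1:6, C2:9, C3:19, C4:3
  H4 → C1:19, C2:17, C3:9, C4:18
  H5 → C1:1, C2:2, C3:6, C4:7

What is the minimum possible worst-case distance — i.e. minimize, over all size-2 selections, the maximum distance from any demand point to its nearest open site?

6

Open {H3, H5}.
  Farthest demand point is C3 at distance 6 (to H5); all others are ≤ 6.
With {H1, H5} the worst case is 7.
With {H2, H5} the worst case is 7.
No size-2 selection achieves below 6.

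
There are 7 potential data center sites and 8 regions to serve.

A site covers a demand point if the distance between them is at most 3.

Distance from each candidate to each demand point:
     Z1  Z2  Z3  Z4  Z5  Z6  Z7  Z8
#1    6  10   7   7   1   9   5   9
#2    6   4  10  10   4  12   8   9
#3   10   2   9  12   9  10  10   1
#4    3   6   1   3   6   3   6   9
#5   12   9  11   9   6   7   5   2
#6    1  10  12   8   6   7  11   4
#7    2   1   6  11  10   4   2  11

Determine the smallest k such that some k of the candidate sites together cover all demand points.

4

Coverage sets (demand points within 3 of each site):
  #1: {Z5}
  #2: {}
  #3: {Z2, Z8}
  #4: {Z1, Z3, Z4, Z6}
  #5: {Z8}
  #6: {Z1}
  #7: {Z1, Z2, Z7}
No 3 sites suffice: every size-3 union leaves at least one demand point uncovered.
But {#1, #3, #4, #7} covers everything, so the minimum is 4.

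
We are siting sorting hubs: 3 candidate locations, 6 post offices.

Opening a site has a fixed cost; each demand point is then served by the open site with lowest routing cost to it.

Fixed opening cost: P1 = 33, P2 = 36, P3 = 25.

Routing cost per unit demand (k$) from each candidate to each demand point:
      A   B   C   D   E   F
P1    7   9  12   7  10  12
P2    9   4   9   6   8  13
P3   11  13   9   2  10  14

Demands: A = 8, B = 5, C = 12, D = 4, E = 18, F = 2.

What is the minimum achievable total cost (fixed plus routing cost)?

430

Open {P2}: assign each demand point to its cheapest open site.
  A→P2 8×9=72, B→P2 5×4=20, C→P2 12×9=108, D→P2 4×6=24, E→P2 18×8=144, F→P2 2×13=26
  routing cost 394, fixed 36 → total 430.
Compare {P2, P3}: routing cost 378 + fixed 61 = 439.
Compare {P1, P2}: routing cost 376 + fixed 69 = 445.
Compare {P1, P2, P3}: routing cost 360 + fixed 94 = 454.
All other subsets cost ≥ 439. Minimum total cost: 430.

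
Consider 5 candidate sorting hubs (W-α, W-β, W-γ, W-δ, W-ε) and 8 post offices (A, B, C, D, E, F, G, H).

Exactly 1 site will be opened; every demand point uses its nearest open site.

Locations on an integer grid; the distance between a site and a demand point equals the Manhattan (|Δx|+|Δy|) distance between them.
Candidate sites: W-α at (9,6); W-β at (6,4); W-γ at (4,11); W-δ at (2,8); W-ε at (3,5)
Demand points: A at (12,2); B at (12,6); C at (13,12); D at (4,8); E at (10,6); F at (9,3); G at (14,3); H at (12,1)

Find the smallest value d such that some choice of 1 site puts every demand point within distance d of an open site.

10

Open {W-α}.
  Farthest demand point is C at distance 10 (to W-α); all others are ≤ 10.
With {W-β} the worst case is 15.
With {W-δ} the worst case is 17.
No size-1 selection achieves below 10.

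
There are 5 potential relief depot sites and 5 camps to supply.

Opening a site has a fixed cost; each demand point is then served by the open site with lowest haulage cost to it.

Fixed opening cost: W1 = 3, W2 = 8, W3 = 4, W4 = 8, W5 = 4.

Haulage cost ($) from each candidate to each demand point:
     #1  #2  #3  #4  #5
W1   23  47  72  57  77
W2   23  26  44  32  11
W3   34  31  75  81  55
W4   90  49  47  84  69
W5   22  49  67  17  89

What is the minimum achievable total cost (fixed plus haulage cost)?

132

Open {W2, W5}: assign each demand point to its cheapest open site.
  #1→W5 22, #2→W2 26, #3→W2 44, #4→W5 17, #5→W2 11
  haulage cost 120, fixed 12 → total 132.
Compare {W1, W2, W5}: haulage cost 120 + fixed 15 = 135.
Compare {W2, W3, W5}: haulage cost 120 + fixed 16 = 136.
Compare {W1, W2, W3, W5}: haulage cost 120 + fixed 19 = 139.
All other subsets cost ≥ 135. Minimum total cost: 132.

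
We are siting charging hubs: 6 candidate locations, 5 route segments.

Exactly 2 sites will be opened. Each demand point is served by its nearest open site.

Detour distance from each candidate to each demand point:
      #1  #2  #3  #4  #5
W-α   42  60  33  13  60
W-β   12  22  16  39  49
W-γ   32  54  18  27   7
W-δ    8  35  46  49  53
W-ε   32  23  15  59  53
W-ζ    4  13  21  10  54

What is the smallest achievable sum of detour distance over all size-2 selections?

52

Open {W-γ, W-ζ}.
  #1→W-ζ 4, #2→W-ζ 13, #3→W-γ 18, #4→W-ζ 10, #5→W-γ 7  ⇒ total 52.
Compare {W-β, W-γ}: total 84.
Compare {W-β, W-ζ}: total 92.
No size-2 selection does better; minimum is 52.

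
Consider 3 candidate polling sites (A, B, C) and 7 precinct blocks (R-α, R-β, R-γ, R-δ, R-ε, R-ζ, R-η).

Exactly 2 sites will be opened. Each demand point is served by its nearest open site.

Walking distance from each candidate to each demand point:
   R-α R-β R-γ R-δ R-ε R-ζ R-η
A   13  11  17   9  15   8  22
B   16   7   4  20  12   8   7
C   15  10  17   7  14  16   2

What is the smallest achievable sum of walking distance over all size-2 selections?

55

Open {B, C}.
  R-α→C 15, R-β→B 7, R-γ→B 4, R-δ→C 7, R-ε→B 12, R-ζ→B 8, R-η→C 2  ⇒ total 55.
Compare {A, B}: total 60.
Compare {A, C}: total 71.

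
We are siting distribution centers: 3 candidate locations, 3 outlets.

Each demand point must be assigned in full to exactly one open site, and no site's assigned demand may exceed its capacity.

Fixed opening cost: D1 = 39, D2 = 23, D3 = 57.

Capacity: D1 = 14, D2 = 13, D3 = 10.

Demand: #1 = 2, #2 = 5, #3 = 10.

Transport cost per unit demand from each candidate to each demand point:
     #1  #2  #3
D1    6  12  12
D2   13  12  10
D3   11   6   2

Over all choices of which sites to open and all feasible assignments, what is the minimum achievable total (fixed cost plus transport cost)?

186

Open {D2, D3}; cheapest assignment that respects the capacities:
  D2 (cap 13, load 7): #1, #2 — cost 2×13 + 5×12 = 86
  D3 (cap 10, load 10): #3 — cost 10×2 = 20
  Shipping 106, fixed 80 → total 186.
  Any other capacity-feasible assignment to {D2, D3} ships for at least 106.
Compare {D1, D3}: its best feasible assignment gives total 188.
Compare {D1, D2, D3}: its best feasible assignment gives total 211.
Every other set of open sites that can feasibly serve all demand totals ≥ 188 even under its best assignment. Minimum: 186.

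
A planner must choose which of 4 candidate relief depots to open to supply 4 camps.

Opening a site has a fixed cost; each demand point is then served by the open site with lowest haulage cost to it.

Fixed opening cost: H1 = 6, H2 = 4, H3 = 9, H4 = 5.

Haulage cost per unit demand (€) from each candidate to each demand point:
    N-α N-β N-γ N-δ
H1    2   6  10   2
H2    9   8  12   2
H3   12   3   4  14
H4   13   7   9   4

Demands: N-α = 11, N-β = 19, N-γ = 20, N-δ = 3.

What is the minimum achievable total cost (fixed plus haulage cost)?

Open {H1, H3}: assign each demand point to its cheapest open site.
  N-α→H1 11×2=22, N-β→H3 19×3=57, N-γ→H3 20×4=80, N-δ→H1 3×2=6
  haulage cost 165, fixed 15 → total 180.
Compare {H1, H2, H3}: haulage cost 165 + fixed 19 = 184.
Compare {H1, H3, H4}: haulage cost 165 + fixed 20 = 185.
Compare {H1, H2, H3, H4}: haulage cost 165 + fixed 24 = 189.
All other subsets cost ≥ 184. Minimum total cost: 180.

180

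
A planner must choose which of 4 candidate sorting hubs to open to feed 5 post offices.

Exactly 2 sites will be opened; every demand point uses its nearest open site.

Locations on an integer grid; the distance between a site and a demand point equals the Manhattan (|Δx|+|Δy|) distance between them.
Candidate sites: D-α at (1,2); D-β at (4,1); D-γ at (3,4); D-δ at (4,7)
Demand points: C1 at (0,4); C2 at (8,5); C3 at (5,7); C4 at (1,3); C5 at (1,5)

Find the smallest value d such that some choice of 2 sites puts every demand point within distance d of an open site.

Open {D-α, D-γ}.
  Farthest demand point is C2 at distance 6 (to D-γ); all others are ≤ 6.
With {D-α, D-δ} the worst case is 6.
With {D-β, D-γ} the worst case is 6.
No size-2 selection achieves below 6.

6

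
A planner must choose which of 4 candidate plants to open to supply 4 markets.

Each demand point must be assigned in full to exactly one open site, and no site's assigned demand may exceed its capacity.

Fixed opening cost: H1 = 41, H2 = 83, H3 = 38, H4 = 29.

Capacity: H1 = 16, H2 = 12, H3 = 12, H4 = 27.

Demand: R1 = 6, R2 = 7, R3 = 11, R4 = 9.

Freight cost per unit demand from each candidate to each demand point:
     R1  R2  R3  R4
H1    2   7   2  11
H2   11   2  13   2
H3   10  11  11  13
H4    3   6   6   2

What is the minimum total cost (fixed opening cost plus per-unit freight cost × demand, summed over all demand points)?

Open {H1, H4}; cheapest assignment that respects the capacities:
  H1 (cap 16, load 11): R3 — cost 11×2 = 22
  H4 (cap 27, load 22): R1, R2, R4 — cost 6×3 + 7×6 + 9×2 = 78
  Shipping 100, fixed 70 → total 170.
  Any other capacity-feasible assignment to {H1, H4} ships for at least 100.
Compare {H1, H3, H4}: its best feasible assignment gives total 208.
Compare {H1, H2, H4}: its best feasible assignment gives total 225.
Every other set of open sites that can feasibly serve all demand totals ≥ 208 even under its best assignment. Minimum: 170.

170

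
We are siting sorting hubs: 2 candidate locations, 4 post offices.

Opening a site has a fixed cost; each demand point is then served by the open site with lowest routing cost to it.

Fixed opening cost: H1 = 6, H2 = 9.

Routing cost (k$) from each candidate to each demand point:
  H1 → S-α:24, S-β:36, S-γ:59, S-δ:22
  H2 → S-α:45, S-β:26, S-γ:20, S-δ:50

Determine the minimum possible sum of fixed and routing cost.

Open {H1, H2}: assign each demand point to its cheapest open site.
  S-α→H1 24, S-β→H2 26, S-γ→H2 20, S-δ→H1 22
  routing cost 92, fixed 15 → total 107.
Compare {H1}: routing cost 141 + fixed 6 = 147.
Compare {H2}: routing cost 141 + fixed 9 = 150.

107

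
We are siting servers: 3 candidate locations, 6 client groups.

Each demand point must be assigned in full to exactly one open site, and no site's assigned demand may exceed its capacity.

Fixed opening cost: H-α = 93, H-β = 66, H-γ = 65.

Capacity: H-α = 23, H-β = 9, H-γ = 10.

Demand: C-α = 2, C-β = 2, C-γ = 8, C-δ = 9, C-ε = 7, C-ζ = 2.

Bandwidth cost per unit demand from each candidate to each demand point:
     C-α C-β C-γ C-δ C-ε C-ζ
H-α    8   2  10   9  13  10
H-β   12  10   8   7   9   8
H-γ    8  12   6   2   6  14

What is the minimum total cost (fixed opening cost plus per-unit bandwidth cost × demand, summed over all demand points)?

Open {H-α, H-γ}; cheapest assignment that respects the capacities:
  H-α (cap 23, load 21): C-α, C-β, C-γ, C-ε, C-ζ — cost 2×8 + 2×2 + 8×10 + 7×13 + 2×10 = 211
  H-γ (cap 10, load 9): C-δ — cost 9×2 = 18
  Shipping 229, fixed 158 → total 387.
  Any other capacity-feasible assignment to {H-α, H-γ} ships for at least 229.
Compare {H-α, H-β}: its best feasible assignment gives total 419.
Compare {H-α, H-β, H-γ}: its best feasible assignment gives total 421.
Every other set of open sites that can feasibly serve all demand totals ≥ 419 even under its best assignment. Minimum: 387.

387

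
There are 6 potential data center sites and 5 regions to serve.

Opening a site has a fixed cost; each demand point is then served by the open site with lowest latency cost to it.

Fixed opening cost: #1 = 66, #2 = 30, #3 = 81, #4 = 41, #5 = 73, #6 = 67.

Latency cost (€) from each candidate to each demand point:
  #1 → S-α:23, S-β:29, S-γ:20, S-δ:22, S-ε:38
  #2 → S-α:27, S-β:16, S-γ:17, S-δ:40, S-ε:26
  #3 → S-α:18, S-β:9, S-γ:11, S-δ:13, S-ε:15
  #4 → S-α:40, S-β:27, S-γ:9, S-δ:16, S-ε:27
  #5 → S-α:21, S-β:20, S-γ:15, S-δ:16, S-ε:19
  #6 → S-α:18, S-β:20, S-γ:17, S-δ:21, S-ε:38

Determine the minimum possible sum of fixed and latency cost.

Open {#3}: assign each demand point to its cheapest open site.
  S-α→#3 18, S-β→#3 9, S-γ→#3 11, S-δ→#3 13, S-ε→#3 15
  latency cost 66, fixed 81 → total 147.
Compare {#2}: latency cost 126 + fixed 30 = 156.
Compare {#4}: latency cost 119 + fixed 41 = 160.
Compare {#5}: latency cost 91 + fixed 73 = 164.
All other subsets cost ≥ 156. Minimum total cost: 147.

147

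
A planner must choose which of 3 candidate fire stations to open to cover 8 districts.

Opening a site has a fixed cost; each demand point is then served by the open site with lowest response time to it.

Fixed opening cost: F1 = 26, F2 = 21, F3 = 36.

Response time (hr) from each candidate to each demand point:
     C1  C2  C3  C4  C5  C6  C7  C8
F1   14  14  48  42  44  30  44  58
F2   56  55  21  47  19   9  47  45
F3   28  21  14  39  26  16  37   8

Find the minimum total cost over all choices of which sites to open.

225

Open {F3}: assign each demand point to its cheapest open site.
  C1→F3 28, C2→F3 21, C3→F3 14, C4→F3 39, C5→F3 26, C6→F3 16, C7→F3 37, C8→F3 8
  response time 189, fixed 36 → total 225.
Compare {F1, F3}: response time 168 + fixed 62 = 230.
Compare {F2, F3}: response time 175 + fixed 57 = 232.
Compare {F1, F2, F3}: response time 154 + fixed 83 = 237.
All other subsets cost ≥ 230. Minimum total cost: 225.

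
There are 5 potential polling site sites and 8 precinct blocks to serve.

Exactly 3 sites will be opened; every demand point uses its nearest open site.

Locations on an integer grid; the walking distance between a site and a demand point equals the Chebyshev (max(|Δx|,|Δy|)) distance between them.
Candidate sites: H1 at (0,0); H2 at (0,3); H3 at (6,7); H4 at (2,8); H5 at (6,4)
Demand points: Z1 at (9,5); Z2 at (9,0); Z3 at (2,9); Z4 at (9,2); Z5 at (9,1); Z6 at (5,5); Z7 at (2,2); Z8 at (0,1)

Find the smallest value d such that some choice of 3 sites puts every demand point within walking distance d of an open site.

4

Open {H1, H3, H5}.
  Farthest demand point is Z2 at walking distance 4 (to H5); all others are ≤ 4.
With {H1, H4, H5} the worst case is 4.
With {H2, H3, H5} the worst case is 4.
No size-3 selection achieves below 4.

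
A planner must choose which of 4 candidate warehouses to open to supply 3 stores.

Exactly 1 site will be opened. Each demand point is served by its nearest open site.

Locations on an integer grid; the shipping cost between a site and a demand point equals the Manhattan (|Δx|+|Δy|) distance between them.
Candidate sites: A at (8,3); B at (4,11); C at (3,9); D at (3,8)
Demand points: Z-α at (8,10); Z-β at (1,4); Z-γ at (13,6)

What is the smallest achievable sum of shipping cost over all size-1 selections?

23

Open {A}.
  Z-α→A 7, Z-β→A 8, Z-γ→A 8  ⇒ total 23.
Compare {D}: total 25.
Compare {C}: total 26.
No size-1 selection does better; minimum is 23.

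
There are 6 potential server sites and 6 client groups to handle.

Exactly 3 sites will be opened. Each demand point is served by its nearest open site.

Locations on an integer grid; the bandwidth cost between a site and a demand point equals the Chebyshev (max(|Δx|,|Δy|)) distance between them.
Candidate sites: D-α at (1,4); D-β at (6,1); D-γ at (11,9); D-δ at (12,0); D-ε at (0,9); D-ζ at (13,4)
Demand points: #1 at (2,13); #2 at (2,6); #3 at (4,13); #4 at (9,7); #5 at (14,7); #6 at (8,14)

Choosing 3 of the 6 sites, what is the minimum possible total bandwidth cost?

20

Open {D-α, D-γ, D-ε}.
  #1→D-ε 4, #2→D-α 2, #3→D-ε 4, #4→D-γ 2, #5→D-γ 3, #6→D-γ 5  ⇒ total 20.
Compare {D-β, D-γ, D-ε}: total 21.
Compare {D-γ, D-δ, D-ε}: total 21.
No size-3 selection does better; minimum is 20.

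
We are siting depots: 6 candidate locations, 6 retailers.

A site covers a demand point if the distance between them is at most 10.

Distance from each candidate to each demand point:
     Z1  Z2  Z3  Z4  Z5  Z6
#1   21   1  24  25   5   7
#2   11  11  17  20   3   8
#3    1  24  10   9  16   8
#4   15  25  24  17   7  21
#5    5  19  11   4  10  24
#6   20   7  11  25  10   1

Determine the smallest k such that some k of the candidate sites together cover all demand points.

Coverage sets (demand points within 10 of each site):
  #1: {Z2, Z5, Z6}
  #2: {Z5, Z6}
  #3: {Z1, Z3, Z4, Z6}
  #4: {Z5}
  #5: {Z1, Z4, Z5}
  #6: {Z2, Z5, Z6}
No single site covers all 6 demand points.
But {#1, #3} covers everything, so the minimum is 2.

2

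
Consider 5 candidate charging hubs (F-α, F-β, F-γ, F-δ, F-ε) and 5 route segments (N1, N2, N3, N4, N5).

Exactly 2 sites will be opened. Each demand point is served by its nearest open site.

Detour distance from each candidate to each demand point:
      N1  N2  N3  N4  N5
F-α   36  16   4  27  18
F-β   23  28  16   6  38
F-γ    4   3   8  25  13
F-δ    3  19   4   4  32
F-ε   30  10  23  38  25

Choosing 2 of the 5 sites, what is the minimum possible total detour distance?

Open {F-γ, F-δ}.
  N1→F-δ 3, N2→F-γ 3, N3→F-δ 4, N4→F-δ 4, N5→F-γ 13  ⇒ total 27.
Compare {F-β, F-γ}: total 34.
Compare {F-α, F-δ}: total 45.
No size-2 selection does better; minimum is 27.

27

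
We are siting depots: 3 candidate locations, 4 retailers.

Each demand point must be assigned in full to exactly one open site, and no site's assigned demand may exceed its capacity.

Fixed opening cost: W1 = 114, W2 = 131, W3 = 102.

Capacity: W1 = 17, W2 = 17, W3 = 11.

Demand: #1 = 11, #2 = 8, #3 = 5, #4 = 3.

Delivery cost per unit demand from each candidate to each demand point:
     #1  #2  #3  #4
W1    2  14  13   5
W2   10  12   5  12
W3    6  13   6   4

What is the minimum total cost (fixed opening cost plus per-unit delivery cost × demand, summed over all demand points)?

403

Open {W1, W2}; cheapest assignment that respects the capacities:
  W1 (cap 17, load 14): #1, #4 — cost 11×2 + 3×5 = 37
  W2 (cap 17, load 13): #2, #3 — cost 8×12 + 5×5 = 121
  Shipping 158, fixed 245 → total 403.
  Any other capacity-feasible assignment to {W1, W2} ships for at least 158.
Compare {W1, W3}: its best feasible assignment gives total 419.
Compare {W2, W3}: its best feasible assignment gives total 456.
Every other set of open sites that can feasibly serve all demand totals ≥ 419 even under its best assignment. Minimum: 403.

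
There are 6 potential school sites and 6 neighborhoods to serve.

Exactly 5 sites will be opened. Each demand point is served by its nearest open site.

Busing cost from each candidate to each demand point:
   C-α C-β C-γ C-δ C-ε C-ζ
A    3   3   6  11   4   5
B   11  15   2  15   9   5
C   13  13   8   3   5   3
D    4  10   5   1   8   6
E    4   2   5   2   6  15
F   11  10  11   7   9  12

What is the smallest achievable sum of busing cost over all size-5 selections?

Open {A, B, C, D, E}.
  C-α→A 3, C-β→E 2, C-γ→B 2, C-δ→D 1, C-ε→A 4, C-ζ→C 3  ⇒ total 15.
Compare {A, B, C, D, F}: total 16.
Compare {A, B, C, E, F}: total 16.
No size-5 selection does better; minimum is 15.

15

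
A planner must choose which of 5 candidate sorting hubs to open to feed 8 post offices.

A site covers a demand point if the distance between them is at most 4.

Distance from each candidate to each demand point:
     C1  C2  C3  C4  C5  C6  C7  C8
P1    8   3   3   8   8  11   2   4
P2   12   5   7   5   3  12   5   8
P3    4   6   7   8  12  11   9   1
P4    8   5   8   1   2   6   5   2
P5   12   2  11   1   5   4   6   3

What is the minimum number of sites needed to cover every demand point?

Coverage sets (demand points within 4 of each site):
  P1: {C2, C3, C7, C8}
  P2: {C5}
  P3: {C1, C8}
  P4: {C4, C5, C8}
  P5: {C2, C4, C6, C8}
No 3 sites suffice: every size-3 union leaves at least one demand point uncovered.
But {P1, P2, P3, P5} covers everything, so the minimum is 4.

4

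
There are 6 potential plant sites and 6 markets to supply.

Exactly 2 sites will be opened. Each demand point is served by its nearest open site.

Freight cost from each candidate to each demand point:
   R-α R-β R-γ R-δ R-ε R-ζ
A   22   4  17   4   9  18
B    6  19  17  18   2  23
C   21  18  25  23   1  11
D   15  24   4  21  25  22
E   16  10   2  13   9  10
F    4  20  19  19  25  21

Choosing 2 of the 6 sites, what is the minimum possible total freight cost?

43

Open {B, E}.
  R-α→B 6, R-β→E 10, R-γ→E 2, R-δ→E 13, R-ε→B 2, R-ζ→E 10  ⇒ total 43.
Compare {A, E}: total 45.
Compare {E, F}: total 48.
No size-2 selection does better; minimum is 43.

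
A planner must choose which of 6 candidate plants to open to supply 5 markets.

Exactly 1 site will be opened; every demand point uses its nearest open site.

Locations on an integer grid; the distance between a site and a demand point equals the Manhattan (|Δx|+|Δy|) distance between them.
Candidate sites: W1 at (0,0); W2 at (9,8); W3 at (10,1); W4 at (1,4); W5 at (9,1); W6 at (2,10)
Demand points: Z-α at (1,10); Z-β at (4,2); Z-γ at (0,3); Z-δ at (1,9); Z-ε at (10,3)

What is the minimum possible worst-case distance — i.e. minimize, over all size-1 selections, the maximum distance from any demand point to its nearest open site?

Open {W4}.
  Farthest demand point is Z-ε at distance 10 (to W4); all others are ≤ 10.
With {W1} the worst case is 13.
With {W2} the worst case is 14.
No size-1 selection achieves below 10.

10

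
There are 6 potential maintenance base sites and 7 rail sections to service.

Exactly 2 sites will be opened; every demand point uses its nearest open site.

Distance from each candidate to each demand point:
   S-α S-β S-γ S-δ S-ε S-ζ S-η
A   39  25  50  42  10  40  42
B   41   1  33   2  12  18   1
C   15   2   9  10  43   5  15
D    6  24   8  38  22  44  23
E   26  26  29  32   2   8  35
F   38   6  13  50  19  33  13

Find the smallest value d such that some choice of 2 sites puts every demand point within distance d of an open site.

Open {A, C}.
  Farthest demand point is S-α at distance 15 (to C); all others are ≤ 15.
With {B, C} the worst case is 15.
With {C, E} the worst case is 15.
No size-2 selection achieves below 15.

15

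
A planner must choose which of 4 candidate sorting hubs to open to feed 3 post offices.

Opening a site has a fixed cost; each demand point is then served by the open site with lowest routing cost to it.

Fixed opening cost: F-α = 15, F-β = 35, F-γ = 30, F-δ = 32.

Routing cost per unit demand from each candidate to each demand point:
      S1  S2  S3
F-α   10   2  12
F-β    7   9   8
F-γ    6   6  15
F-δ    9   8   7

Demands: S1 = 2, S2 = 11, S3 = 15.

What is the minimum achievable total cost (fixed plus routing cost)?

Open {F-α, F-δ}: assign each demand point to its cheapest open site.
  S1→F-δ 2×9=18, S2→F-α 11×2=22, S3→F-δ 15×7=105
  routing cost 145, fixed 47 → total 192.
Compare {F-α, F-β}: routing cost 156 + fixed 50 = 206.
Compare {F-α, F-γ, F-δ}: routing cost 139 + fixed 77 = 216.
Compare {F-α, F-β, F-δ}: routing cost 141 + fixed 82 = 223.
All other subsets cost ≥ 206. Minimum total cost: 192.

192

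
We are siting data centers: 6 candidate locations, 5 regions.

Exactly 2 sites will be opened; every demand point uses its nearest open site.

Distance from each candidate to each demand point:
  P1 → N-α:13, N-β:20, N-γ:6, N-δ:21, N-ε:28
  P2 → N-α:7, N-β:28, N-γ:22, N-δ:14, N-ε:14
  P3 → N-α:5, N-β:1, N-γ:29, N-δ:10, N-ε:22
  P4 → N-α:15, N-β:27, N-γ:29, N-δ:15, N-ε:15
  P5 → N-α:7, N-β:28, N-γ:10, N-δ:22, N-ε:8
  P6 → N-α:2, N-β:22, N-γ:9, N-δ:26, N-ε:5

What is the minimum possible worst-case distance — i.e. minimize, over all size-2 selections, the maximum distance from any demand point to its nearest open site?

Open {P3, P5}.
  Farthest demand point is N-γ at distance 10 (to P5); all others are ≤ 10.
With {P3, P6} the worst case is 10.
With {P1, P2} the worst case is 20.
No size-2 selection achieves below 10.

10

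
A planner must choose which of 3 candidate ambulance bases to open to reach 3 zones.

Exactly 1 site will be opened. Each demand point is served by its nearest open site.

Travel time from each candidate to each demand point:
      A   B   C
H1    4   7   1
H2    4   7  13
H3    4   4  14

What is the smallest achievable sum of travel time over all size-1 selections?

12

Open {H1}.
  A→H1 4, B→H1 7, C→H1 1  ⇒ total 12.
Compare {H3}: total 22.
Compare {H2}: total 24.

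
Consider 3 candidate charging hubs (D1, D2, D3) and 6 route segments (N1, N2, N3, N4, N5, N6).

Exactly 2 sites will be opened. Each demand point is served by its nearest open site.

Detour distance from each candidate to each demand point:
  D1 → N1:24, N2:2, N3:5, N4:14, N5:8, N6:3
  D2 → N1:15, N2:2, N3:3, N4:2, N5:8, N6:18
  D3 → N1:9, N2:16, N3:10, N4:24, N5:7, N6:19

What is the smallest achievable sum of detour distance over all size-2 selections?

Open {D1, D2}.
  N1→D2 15, N2→D1 2, N3→D2 3, N4→D2 2, N5→D1 8, N6→D1 3  ⇒ total 33.
Compare {D1, D3}: total 40.
Compare {D2, D3}: total 41.

33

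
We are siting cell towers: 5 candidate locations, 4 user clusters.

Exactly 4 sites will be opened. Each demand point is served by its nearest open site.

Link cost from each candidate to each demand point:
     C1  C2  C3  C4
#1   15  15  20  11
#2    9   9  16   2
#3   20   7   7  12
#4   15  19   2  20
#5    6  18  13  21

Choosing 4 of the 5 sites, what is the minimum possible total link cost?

Open {#2, #3, #4, #5}.
  C1→#5 6, C2→#3 7, C3→#4 2, C4→#2 2  ⇒ total 17.
Compare {#1, #2, #4, #5}: total 19.
Compare {#1, #2, #3, #4}: total 20.
No size-4 selection does better; minimum is 17.

17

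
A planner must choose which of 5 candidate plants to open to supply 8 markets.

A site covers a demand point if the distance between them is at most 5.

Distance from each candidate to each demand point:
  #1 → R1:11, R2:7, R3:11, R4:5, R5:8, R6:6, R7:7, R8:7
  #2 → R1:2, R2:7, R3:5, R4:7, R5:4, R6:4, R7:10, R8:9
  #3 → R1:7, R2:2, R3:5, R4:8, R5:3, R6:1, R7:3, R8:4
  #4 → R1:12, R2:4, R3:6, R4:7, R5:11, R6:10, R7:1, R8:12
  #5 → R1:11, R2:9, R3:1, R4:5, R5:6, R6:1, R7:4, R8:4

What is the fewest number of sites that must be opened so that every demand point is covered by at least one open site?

Coverage sets (demand points within 5 of each site):
  #1: {R4}
  #2: {R1, R3, R5, R6}
  #3: {R2, R3, R5, R6, R7, R8}
  #4: {R2, R7}
  #5: {R3, R4, R6, R7, R8}
No 2 sites suffice: every size-2 union leaves at least one demand point uncovered.
But {#1, #2, #3} covers everything, so the minimum is 3.

3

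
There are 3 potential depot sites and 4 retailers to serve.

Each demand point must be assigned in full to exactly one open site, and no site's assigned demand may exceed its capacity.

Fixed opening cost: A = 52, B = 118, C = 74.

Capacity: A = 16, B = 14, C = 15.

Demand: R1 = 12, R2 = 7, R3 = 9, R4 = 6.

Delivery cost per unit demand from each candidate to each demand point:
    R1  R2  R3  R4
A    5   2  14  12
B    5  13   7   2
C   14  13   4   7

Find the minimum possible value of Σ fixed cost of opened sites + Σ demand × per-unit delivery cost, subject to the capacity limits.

Open {A, B, C}; cheapest assignment that respects the capacities:
  A (cap 16, load 7): R2 — cost 7×2 = 14
  B (cap 14, load 12): R1 — cost 12×5 = 60
  C (cap 15, load 15): R3, R4 — cost 9×4 + 6×7 = 78
  Shipping 152, fixed 244 → total 396.
  Any other capacity-feasible assignment to {A, B, C} ships for at least 152.
Total demand is 34 and no other set of sites has combined capacity ≥ 34, so {A, B, C} is the only feasible choice of open sites. Minimum: 396.

396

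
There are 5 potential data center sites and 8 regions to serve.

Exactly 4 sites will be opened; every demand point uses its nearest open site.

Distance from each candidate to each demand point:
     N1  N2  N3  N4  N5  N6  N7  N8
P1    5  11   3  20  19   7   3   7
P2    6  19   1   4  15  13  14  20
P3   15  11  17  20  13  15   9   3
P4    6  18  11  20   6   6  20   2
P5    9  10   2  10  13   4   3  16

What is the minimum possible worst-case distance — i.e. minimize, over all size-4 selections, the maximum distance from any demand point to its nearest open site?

Open {P1, P2, P4, P5}.
  Farthest demand point is N2 at distance 10 (to P5); all others are ≤ 10.
With {P1, P3, P4, P5} the worst case is 10.
With {P2, P3, P4, P5} the worst case is 10.
No size-4 selection achieves below 10.

10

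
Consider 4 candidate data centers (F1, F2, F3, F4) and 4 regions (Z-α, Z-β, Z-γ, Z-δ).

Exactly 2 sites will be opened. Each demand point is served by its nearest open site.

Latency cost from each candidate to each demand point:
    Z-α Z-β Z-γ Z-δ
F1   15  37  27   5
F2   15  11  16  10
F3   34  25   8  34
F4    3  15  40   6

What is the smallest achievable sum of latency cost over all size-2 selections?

Open {F3, F4}.
  Z-α→F4 3, Z-β→F4 15, Z-γ→F3 8, Z-δ→F4 6  ⇒ total 32.
Compare {F2, F4}: total 36.
Compare {F2, F3}: total 44.
No size-2 selection does better; minimum is 32.

32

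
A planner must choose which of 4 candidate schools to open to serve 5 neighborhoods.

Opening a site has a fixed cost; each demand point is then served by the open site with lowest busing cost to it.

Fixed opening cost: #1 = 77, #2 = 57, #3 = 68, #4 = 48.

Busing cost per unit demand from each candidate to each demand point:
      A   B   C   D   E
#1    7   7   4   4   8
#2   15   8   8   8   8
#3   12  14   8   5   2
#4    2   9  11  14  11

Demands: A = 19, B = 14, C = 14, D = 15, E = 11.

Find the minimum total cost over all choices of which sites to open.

Open {#1, #4}: assign each demand point to its cheapest open site.
  A→#4 19×2=38, B→#1 14×7=98, C→#1 14×4=56, D→#1 15×4=60, E→#1 11×8=88
  busing cost 340, fixed 125 → total 465.
Compare {#1, #3, #4}: busing cost 274 + fixed 193 = 467.
Compare {#3, #4}: busing cost 373 + fixed 116 = 489.
Compare {#1}: busing cost 435 + fixed 77 = 512.
All other subsets cost ≥ 467. Minimum total cost: 465.

465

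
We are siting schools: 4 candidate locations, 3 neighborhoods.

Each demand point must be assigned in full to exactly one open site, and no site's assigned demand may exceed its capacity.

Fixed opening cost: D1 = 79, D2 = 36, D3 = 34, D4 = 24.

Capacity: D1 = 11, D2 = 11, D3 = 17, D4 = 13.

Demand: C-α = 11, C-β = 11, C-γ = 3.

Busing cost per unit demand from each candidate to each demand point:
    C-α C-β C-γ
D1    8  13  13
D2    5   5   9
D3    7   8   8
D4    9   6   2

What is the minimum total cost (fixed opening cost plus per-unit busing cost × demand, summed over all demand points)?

225

Open {D3, D4}; cheapest assignment that respects the capacities:
  D3 (cap 17, load 14): C-α, C-γ — cost 11×7 + 3×8 = 101
  D4 (cap 13, load 11): C-β — cost 11×6 = 66
  Shipping 167, fixed 58 → total 225.
  Any other capacity-feasible assignment to {D3, D4} ships for at least 167.
Compare {D2, D3}: its best feasible assignment gives total 226.
Compare {D2, D3, D4}: its best feasible assignment gives total 232.
Every other set of open sites that can feasibly serve all demand totals ≥ 226 even under its best assignment. Minimum: 225.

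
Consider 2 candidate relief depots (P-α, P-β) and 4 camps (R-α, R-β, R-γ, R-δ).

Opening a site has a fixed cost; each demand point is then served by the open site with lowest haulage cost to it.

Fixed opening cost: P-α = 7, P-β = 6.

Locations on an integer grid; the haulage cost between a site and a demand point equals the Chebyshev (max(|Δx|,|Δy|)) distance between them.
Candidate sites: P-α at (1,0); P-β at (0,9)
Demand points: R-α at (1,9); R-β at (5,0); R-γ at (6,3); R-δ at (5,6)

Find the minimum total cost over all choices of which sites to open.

27

Open {P-β}: assign each demand point to its cheapest open site.
  R-α→P-β 1, R-β→P-β 9, R-γ→P-β 6, R-δ→P-β 5
  haulage cost 21, fixed 6 → total 27.
Compare {P-α, P-β}: haulage cost 15 + fixed 13 = 28.
Compare {P-α}: haulage cost 24 + fixed 7 = 31.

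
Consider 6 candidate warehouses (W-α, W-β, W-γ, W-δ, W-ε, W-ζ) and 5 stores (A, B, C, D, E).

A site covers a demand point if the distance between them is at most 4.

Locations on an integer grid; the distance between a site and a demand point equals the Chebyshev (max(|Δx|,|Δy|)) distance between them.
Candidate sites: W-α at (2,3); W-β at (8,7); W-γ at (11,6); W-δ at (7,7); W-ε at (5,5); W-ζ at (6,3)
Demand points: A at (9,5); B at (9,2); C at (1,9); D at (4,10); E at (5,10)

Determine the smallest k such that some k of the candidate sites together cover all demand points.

Coverage sets (demand points within 4 of each site):
  W-α: {}
  W-β: {A, D, E}
  W-γ: {A, B}
  W-δ: {A, D, E}
  W-ε: {A, B, C}
  W-ζ: {A, B}
No single site covers all 5 demand points.
But {W-β, W-ε} covers everything, so the minimum is 2.

2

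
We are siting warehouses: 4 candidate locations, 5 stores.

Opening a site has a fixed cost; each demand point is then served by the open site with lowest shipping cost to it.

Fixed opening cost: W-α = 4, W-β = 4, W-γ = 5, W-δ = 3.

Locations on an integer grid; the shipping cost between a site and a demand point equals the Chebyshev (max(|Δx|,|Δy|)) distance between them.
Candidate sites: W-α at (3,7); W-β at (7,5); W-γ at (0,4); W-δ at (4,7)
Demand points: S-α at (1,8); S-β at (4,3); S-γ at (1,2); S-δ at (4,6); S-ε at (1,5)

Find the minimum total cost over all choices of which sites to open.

Open {W-α}: assign each demand point to its cheapest open site.
  S-α→W-α 2, S-β→W-α 4, S-γ→W-α 5, S-δ→W-α 1, S-ε→W-α 2
  shipping cost 14, fixed 4 → total 18.
Compare {W-δ}: shipping cost 16 + fixed 3 = 19.
Compare {W-α, W-γ}: shipping cost 10 + fixed 9 = 19.
Compare {W-γ, W-δ}: shipping cost 11 + fixed 8 = 19.
All other subsets cost ≥ 19. Minimum total cost: 18.

18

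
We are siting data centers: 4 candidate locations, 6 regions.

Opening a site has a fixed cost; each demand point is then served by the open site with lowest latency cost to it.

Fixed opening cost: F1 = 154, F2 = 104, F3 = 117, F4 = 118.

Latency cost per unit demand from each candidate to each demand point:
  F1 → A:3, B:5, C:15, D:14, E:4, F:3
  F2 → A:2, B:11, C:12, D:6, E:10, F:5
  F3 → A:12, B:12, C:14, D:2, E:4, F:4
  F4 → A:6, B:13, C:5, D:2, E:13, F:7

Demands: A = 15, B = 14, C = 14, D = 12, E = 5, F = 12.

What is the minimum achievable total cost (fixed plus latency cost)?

Open {F1, F4}: assign each demand point to its cheapest open site.
  A→F1 15×3=45, B→F1 14×5=70, C→F4 14×5=70, D→F4 12×2=24, E→F1 5×4=20, F→F1 12×3=36
  latency cost 265, fixed 272 → total 537.
Compare {F2, F4}: latency cost 388 + fixed 222 = 610.
Compare {F1, F2, F4}: latency cost 250 + fixed 376 = 626.
Compare {F4}: latency cost 515 + fixed 118 = 633.
All other subsets cost ≥ 610. Minimum total cost: 537.

537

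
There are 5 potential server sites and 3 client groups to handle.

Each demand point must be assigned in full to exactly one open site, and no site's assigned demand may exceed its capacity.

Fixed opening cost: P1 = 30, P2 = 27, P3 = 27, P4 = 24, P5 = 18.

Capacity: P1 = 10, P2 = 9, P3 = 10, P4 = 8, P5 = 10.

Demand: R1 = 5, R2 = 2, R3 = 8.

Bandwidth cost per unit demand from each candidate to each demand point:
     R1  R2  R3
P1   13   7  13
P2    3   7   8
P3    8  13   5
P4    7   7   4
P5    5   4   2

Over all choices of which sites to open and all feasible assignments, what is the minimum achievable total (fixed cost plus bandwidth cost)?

84

Open {P2, P5}; cheapest assignment that respects the capacities:
  P2 (cap 9, load 5): R1 — cost 5×3 = 15
  P5 (cap 10, load 10): R2, R3 — cost 2×4 + 8×2 = 24
  Shipping 39, fixed 45 → total 84.
  Any other capacity-feasible assignment to {P2, P5} ships for at least 39.
Compare {P4, P5}: its best feasible assignment gives total 101.
Compare {P2, P4, P5}: its best feasible assignment gives total 108.
Every other set of open sites that can feasibly serve all demand totals ≥ 101 even under its best assignment. Minimum: 84.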